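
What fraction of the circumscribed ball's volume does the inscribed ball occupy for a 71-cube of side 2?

The radii are 2/2 and 2√71/2, so the volume ratio is (1/√71)^71 = 71^{-71/2} ≈ 1.9069e-66.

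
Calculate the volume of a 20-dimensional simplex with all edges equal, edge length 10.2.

For a regular n-simplex with edge a, V = (a^n / n!)·√((n+1)/2^n). With a=10.2, n=20: V ≈ 0.273331.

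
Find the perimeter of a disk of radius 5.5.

S = n·V_n(r)/r = 2·V_2(5.5)/5.5 (volume-to-surface relation), giving 2πr = 2π·5.5 ≈ 34.5575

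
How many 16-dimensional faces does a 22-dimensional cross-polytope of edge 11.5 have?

Each 16-face is the convex hull of 17 vertices, one chosen as ±e_i from each of 17 distinct axes: 2^17·C(22,17) = 3451650048.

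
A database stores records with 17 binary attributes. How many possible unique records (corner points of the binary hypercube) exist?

Number of vertices = 2^17 = 131072.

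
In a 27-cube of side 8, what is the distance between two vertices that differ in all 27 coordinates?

The space diagonal of an n-cube of side s is s√n. Here 8·√27 ≈ 41.5692.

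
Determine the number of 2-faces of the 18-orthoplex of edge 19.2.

f_2(18-orthoplex) = 2^3 · (18 choose 3) = 6528.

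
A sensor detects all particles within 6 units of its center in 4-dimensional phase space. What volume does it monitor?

V_4(6) = π^(4/2) · (6)^4 / Γ(4/2 + 1) = 648·π^2 ≈ 6395.5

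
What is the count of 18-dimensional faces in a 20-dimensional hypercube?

Number of 18-faces = C(20,18) · 2^(20-18) = 190 · 4 = 760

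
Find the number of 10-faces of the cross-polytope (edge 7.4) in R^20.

Number of 10-faces = 2^(10+1) · C(20,10+1) = 2048 · 167960 = 343982080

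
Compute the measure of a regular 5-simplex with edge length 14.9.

For a regular n-simplex with edge a, V = (a^n / n!)·√((n+1)/2^n). With a=14.9, n=5: V ≈ 2650.03.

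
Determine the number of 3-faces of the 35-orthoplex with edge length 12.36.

f_3(35-orthoplex) = 2^4 · (35 choose 4) = 837760.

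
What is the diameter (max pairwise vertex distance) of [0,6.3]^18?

||(6.3,6.3,...,6.3)|| = √(18)·6.3 ≈ 26.7286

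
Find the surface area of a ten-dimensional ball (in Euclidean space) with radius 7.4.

The surface area of an n-ball is 2π^(n/2) r^(n-1) / Γ(n/2). For n=10, r=7.4: 1.69689e+09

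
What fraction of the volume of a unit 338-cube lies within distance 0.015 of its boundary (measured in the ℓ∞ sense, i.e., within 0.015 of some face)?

Shell fraction = 1 - (1-0.03)^338 ≈ 0.999966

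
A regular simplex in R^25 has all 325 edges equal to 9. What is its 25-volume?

For a regular n-simplex with edge a, V = (a^n / n!)·√((n+1)/2^n). With a=9, n=25: V ≈ 4.07407e-05.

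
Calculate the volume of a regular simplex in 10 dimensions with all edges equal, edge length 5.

V = (5^10 / 10!) · √((10+1) / 2^10) ≈ 0.278922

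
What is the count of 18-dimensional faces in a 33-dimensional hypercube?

f_18(33-cube) = (33 choose 18) · 2^15 = 33985603829760.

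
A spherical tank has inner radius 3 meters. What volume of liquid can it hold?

The n-ball volume is π^(n/2)·r^n/Γ(n/2+1). With n=3, r=3: V = 36·π ≈ 113.097.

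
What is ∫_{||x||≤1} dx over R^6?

The n-ball volume is π^(n/2)·r^n/Γ(n/2+1). With n=6, r=1: V = π^3/6 ≈ 5.16771.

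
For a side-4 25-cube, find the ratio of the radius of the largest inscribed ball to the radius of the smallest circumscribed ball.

Ratio = (s/2)/(s√25/2) = 25^(-1/2) ≈ 0.2.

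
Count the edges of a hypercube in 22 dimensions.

An n-cube has n·2^(n-1) edges. With n = 22: 22·2097152 = 46137344.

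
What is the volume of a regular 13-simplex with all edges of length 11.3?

For a regular n-simplex with edge a, V = (a^n / n!)·√((n+1)/2^n). With a=11.3, n=13: V ≈ 325.169.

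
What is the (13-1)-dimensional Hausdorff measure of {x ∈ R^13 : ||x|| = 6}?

S_13(6) = 2·π^(13/2)·(6)^12 / Γ(13/2) = 10319560704·π^6/385 ≈ 2.57691e+10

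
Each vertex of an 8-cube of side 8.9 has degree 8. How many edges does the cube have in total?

Number of 1-faces = C(8,1)·2^(8-1) = 8·128 = 1024.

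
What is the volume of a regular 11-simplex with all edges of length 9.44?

Volume = 9.44^11 · √(12/2^11) / 11! ≈ 101.733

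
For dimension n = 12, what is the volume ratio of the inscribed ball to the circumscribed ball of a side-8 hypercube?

V_in / V_out = (r_in/r_out)^12 = (1/√12)^12 = 12^(-12/2) ≈ 3.34898e-07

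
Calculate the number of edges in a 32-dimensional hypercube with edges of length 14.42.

An n-cube has n·2^(n-1) edges. With n = 32: 32·2147483648 = 68719476736.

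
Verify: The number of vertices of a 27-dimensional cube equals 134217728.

True. The 27-cube has 2^27 = 134217728 vertices.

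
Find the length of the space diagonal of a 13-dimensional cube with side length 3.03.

Diagonal = √13 · 3.03 ≈ 10.9248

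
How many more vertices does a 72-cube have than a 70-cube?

The 72-cube has 2^72 = 4722366482869645213696 vertices. The 70-cube has 2^70 = 1180591620717411303424 vertices. Difference: 4722366482869645213696 - 1180591620717411303424 = 3541774862152233910272.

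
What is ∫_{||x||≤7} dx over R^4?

V_4(7) = π^(4/2) · (7)^4 / Γ(4/2 + 1) = 2401·π^2/2 ≈ 11848.5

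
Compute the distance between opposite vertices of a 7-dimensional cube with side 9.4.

The space diagonal of an n-cube of side s is s√n. Here 9.4·√7 ≈ 24.8701.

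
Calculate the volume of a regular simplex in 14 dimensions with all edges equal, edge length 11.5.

Volume = 11.5^14 · √(15/2^14) / 14! ≈ 245.582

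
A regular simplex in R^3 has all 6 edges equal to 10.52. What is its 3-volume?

Volume = (√2/12) · 10.52³ = 137.208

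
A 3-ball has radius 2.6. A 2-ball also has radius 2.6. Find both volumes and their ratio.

V_3(2.6) ≈ 73.6222. V_2(2.6) ≈ 21.2372. Ratio V_3/V_2 ≈ 3.467.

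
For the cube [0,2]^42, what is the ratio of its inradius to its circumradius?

r_in = 2/2 (half the side); r_out = 2√42/2 (half the diagonal). Ratio = 1/√42 ≈ 0.154303.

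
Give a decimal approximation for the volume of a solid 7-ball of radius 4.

The n-ball volume is π^(n/2)·r^n/Γ(n/2+1). With n=7, r=4: V = 262144·π^3/105 ≈ 77410.6.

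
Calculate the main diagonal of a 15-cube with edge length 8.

d = √(8² + 8² + ... + 8²) [15 terms] = √(15·8²) = 8√15 ≈ 30.9839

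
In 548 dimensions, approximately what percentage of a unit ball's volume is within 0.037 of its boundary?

1 - (1-0.037)^548 ≈ 0.9999999989 ≈ (100 - 1.06e-07)%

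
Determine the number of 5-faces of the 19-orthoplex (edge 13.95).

f_5(19-orthoplex) = 2^6 · (19 choose 6) = 1736448.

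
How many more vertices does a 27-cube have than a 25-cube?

The 27-cube has 2^27 = 134217728 vertices. The 25-cube has 2^25 = 33554432 vertices. Difference: 134217728 - 33554432 = 100663296.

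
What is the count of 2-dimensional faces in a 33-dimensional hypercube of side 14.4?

An n-cube has C(n,k)·2^(n-k) k-faces. Here C(33,2)·2^31 = 528·2147483648 = 1133871366144.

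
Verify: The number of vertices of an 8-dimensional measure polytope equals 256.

True. The 8-cube has 2^8 = 256 vertices.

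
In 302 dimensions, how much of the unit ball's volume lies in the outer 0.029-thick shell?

1 - (1-0.029)^302 ≈ 0.999862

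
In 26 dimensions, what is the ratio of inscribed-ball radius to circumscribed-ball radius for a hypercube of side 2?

Ratio = (s/2)/(s√26/2) = 26^(-1/2) ≈ 0.196116.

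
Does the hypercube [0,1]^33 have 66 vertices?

False. The 33-cube has 2^33 = 8589934592 vertices.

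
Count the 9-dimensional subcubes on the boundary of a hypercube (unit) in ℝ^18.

Number of 9-faces = C(18,9) · 2^(18-9) = 48620 · 512 = 24893440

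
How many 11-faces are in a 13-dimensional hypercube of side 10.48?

Number of 11-faces = C(13,11) · 2^(13-11) = 78 · 4 = 312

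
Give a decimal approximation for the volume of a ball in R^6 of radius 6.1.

Volume = π^{6/2}·(6.1)^6/Γ(4) ≈ 266242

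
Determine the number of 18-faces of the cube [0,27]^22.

Choose 18 of 22 axes to span the face (C(22,18) = 7315 ways), then fix each of the remaining 4 coordinates at one of its two extreme values (2^4 = 16 ways): 7315·16 = 117040.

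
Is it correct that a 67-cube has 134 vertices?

False. The 67-cube has 2^67 = 147573952589676412928 vertices.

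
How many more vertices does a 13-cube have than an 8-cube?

The 13-cube has 2^13 = 8192 vertices. The 8-cube has 2^8 = 256 vertices. Difference: 8192 - 256 = 7936.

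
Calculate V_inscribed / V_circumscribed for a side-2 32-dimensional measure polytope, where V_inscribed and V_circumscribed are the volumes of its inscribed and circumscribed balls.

The radii are 2/2 and 2√32/2, so the volume ratio is (1/√32)^32 = 32^{-32/2} ≈ 8.27181e-25.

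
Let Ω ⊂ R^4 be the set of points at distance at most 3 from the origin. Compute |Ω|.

V = 81·π^2/2 ≈ 399.719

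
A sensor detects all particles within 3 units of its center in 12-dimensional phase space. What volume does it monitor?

V_12(3) = π^(12/2) · (3)^12 / Γ(12/2 + 1) = 59049·π^6/80 ≈ 709613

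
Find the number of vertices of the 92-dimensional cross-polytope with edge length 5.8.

An n-cross-polytope has 2n vertices; here n = 92, giving 184.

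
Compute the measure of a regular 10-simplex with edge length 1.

V_10 = √(11) · 1^10 / (10! · 2^(10/2)) ≈ 2.85617e-08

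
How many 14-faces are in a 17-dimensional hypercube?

Number of 14-faces = C(17,14) · 2^(17-14) = 680 · 8 = 5440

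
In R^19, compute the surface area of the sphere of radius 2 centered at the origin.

S_19(2) = 2·π^(19/2)·(2)^18 / Γ(19/2) = 268435456·π^9/34459425 ≈ 232210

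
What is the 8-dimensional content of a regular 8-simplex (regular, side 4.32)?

Volume = 4.32^8 · √(9/2^8) / 8! ≈ 0.564093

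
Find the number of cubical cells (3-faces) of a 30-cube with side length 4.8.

f_3(30-cube) = (30 choose 3) · 2^27 = 544923975680.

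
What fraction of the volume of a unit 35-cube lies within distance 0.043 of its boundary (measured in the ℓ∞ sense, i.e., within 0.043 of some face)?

The inner cube has side 1-2·0.043 = 0.914 and volume (0.914)^35 ≈ 0.04297, so the shell holds 0.957035 of the volume.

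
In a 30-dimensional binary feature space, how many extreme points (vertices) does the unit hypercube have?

An n-cube has 2^n vertices; for n = 30 that is 2^30 = 1073741824.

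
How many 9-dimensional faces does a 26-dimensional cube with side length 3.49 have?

f_9(26-cube) = (26 choose 9) · 2^17 = 409541017600.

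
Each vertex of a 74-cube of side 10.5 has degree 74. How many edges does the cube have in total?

The 74-cube has n·2^(n-1) = 74·2^73 = 74·9444732965739290427392 = 698910239464707491627008 edges.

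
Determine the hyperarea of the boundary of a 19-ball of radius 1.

S = n·V_n(r)/r = 19·V_19(1)/1 (volume-to-surface relation), giving 1024·π^9/34459425 ≈ 0.88581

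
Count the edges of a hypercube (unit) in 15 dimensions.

Each of the 2^15 = 32768 vertices has degree 15; total edges = 15·2^15/2 = 245760.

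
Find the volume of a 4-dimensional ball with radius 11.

V_4(11) = π^(4/2) · (11)^4 / Γ(4/2 + 1) = 14641·π^2/2 ≈ 72250.4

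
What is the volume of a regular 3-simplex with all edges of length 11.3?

Volume = (√2/12) · 11.3³ = 170.047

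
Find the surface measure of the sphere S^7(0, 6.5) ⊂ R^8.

|∂B_8(6.5)| = 62748517·π^4/384 ≈ 1.59174e+07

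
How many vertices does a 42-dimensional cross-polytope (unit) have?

Number of vertices = 2n = 84.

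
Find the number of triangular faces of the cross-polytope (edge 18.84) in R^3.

An n-cross-polytope has 2^(k+1)·C(n,k+1) k-faces. Here 2^3·C(3,3) = 8·1 = 8.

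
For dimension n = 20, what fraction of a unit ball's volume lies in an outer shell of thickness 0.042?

1 - (1-0.042)^20 ≈ 0.576054 ≈ 57.61%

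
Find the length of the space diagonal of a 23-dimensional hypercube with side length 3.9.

||(3.9,3.9,...,3.9)|| = √(23)·3.9 ≈ 18.7037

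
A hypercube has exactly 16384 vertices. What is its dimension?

The n-cube has 2^n vertices, and 16384 = 2^14, so n = 14.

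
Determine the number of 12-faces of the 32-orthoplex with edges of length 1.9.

Each 12-face is the convex hull of 13 vertices, one chosen as ±e_i from each of 13 distinct axes: 2^13·C(32,13) = 2845684531200.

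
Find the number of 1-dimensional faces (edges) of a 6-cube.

Number of 1-faces = C(6,1)·2^(6-1) = 6·32 = 192.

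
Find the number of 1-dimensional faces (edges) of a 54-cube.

Each of the 2^54 = 18014398509481984 vertices has degree 54; total edges = 54·2^54/2 = 486388759756013568.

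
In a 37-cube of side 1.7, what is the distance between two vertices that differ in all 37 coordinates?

The space diagonal of an n-cube of side s is s√n. Here 1.7·√37 ≈ 10.3407.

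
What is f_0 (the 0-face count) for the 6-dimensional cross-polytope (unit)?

An n-cross-polytope has 2^(k+1)·C(n,k+1) k-faces. Here 2^1·C(6,1) = 2·6 = 12.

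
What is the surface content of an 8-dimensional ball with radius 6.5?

S_8(6.5) = 2·π^(8/2)·(6.5)^7 / Γ(8/2) = 62748517·π^4/384 ≈ 1.59174e+07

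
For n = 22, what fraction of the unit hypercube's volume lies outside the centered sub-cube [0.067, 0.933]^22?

1 - (1 - 2·0.067)^22 = 1 - 0.866^22 ≈ 0.957792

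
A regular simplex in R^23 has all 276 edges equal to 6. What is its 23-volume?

V_23 = √(24) · 6^23 / (23! · 2^(23/2)) ≈ 5.16708e-08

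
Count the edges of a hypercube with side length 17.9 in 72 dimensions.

Each of the 2^72 = 4722366482869645213696 vertices has degree 72; total edges = 72·2^72/2 = 170005193383307227693056.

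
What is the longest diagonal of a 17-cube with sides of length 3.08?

d = √(3.08² + 3.08² + ... + 3.08²) [17 terms] = √(17·3.08²) = 3.08√17 ≈ 12.6992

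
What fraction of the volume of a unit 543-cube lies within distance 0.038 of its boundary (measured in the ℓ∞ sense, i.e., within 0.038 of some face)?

1 - (1 - 2·0.038)^543 = 1 - 0.924^543 ≈ 1 - 2.29e-19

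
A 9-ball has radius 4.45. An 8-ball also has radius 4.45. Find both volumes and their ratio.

V_9(4.45) ≈ 2.25714e+06. V_8(4.45) ≈ 624120. Ratio V_9/V_8 ≈ 3.617.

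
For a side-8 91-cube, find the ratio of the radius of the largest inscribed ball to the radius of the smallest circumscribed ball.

r_in = 8/2 (half the side); r_out = 8√91/2 (half the diagonal). Ratio = 1/√91 ≈ 0.104828.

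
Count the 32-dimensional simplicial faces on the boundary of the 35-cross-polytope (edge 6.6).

Each 32-face is the convex hull of 33 vertices, one chosen as ±e_i from each of 33 distinct axes: 2^33·C(35,33) = 5111011082240.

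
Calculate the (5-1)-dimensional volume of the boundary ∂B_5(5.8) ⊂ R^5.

S = n·V_n(r)/r = 5·V_5(5.8)/5.8 (volume-to-surface relation), giving 29783.8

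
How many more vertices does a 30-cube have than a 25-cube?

The 30-cube has 2^30 = 1073741824 vertices. The 25-cube has 2^25 = 33554432 vertices. Difference: 1073741824 - 33554432 = 1040187392.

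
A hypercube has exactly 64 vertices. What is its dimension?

2^n = 64 ⇒ n = log_2(64) = 6.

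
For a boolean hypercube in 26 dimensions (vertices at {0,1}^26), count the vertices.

Number of vertices = 2^26 = 67108864.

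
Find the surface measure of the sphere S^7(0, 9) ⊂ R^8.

The surface area of an n-ball is 2π^(n/2) r^(n-1) / Γ(n/2). For n=8, r=9: 1594323·π^4 ≈ 1.55302e+08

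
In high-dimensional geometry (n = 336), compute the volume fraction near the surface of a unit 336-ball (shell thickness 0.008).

1 - (1-0.008)^336 ≈ 0.932714 ≈ 93.27%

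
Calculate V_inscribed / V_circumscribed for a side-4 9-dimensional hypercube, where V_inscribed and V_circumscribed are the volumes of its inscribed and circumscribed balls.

V_in/V_out = n^(-n/2) = 9^(-9/2) ≈ 5.08053e-05.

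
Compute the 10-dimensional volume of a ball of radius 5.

V = 1953125·π^5/24 ≈ 2.49039e+07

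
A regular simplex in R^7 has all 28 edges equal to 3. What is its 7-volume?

V_7 = √(8) · 3^7 / (7! · 2^(7/2)) ≈ 0.108482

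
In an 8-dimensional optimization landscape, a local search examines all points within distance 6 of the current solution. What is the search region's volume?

The n-ball volume is π^(n/2)·r^n/Γ(n/2+1). With n=8, r=6: V = 69984·π^4 ≈ 6.81708e+06.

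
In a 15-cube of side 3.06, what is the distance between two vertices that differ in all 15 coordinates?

The space diagonal of an n-cube of side s is s√n. Here 3.06·√15 ≈ 11.8513.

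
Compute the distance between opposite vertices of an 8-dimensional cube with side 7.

d = √(7² + 7² + ... + 7²) [8 terms] = √(8·7²) = 7√8 ≈ 19.799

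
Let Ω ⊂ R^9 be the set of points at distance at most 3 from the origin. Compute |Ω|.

V = 23328·π^4/35 ≈ 64924.6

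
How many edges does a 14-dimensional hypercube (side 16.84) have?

Each of the 2^14 = 16384 vertices has degree 14; total edges = 14·2^14/2 = 114688.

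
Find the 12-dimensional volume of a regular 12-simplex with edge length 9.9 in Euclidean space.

V_12 = √(13) · 9.9^12 / (12! · 2^(12/2)) ≈ 104.25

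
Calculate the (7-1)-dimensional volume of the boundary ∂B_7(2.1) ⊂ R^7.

The surface area of an n-ball is 2π^(n/2) r^(n-1) / Γ(n/2). For n=7, r=2.1: 2836.57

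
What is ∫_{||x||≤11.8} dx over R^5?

The n-ball volume is π^(n/2)·r^n/Γ(n/2+1). With n=5, r=11.8: V ≈ 1.20423e+06.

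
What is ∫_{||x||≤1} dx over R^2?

The n-ball volume is π^(n/2)·r^n/Γ(n/2+1). With n=2, r=1: V = π ≈ 3.14159.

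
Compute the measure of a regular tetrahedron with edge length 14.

Volume = (√2/12) · 14³ = 323.384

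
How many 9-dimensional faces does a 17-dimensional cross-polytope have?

Number of 9-faces = 2^(9+1) · C(17,9+1) = 1024 · 19448 = 19914752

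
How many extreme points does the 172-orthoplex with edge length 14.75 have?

An n-cross-polytope has 2n vertices; here n = 172, giving 344.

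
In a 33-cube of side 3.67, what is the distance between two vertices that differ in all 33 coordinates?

The space diagonal of an n-cube of side s is s√n. Here 3.67·√33 ≈ 21.0825.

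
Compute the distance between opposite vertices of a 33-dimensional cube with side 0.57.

Diagonal = √33 · 0.57 ≈ 3.2744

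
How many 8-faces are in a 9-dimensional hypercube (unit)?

Choose 8 of 9 axes to span the face (C(9,8) = 9 ways), then fix each of the remaining 1 coordinate at one of its two extreme values (2^1 = 2 ways): 9·2 = 18.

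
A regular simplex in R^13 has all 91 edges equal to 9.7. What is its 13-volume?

V = (9.7^13 / 13!) · √((13+1) / 2^13) ≈ 44.6808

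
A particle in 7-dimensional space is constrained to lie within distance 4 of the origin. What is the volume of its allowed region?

V = 262144·π^3/105 ≈ 77410.6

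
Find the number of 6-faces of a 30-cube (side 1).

Number of 6-faces = C(30,6) · 2^(30-6) = 593775 · 16777216 = 9961891430400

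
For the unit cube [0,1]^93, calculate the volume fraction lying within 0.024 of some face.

The inner cube has side 1-2·0.024 = 0.952 and volume (0.952)^93 ≈ 0.01031, so the shell holds 0.989691 of the volume.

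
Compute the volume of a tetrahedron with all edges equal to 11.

Volume = (√2/12) · 11³ = 156.86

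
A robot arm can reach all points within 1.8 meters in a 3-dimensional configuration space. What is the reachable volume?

Volume = π^{3/2}·(1.8)^3/Γ(5/2) ≈ 24.429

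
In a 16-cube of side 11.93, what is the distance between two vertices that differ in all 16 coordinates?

d = √(11.93² + 11.93² + ... + 11.93²) [16 terms] = √(16·11.93²) = 11.93√16 = 47.72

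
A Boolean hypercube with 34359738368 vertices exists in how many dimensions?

Since 2^n = 34359738368, we have n = 35.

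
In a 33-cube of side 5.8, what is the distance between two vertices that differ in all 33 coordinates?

d = √(5.8² + 5.8² + ... + 5.8²) [33 terms] = √(33·5.8²) = 5.8√33 ≈ 33.3185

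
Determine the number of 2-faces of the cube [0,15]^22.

Number of 2-faces = C(22,2) · 2^(22-2) = 231 · 1048576 = 242221056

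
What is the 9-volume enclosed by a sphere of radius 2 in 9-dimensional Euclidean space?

Volume = π^{9/2}·(2)^9/Γ(11/2) = 16384·π^4/945 ≈ 1688.84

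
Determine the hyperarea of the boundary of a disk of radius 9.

|∂B_2(9)| = 2πr = 2π·9 ≈ 56.5487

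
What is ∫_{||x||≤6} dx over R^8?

The n-ball volume is π^(n/2)·r^n/Γ(n/2+1). With n=8, r=6: V = 69984·π^4 ≈ 6.81708e+06.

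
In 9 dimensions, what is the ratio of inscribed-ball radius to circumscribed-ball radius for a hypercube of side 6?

For an n-cube of any side s, the inradius is s/2 and the circumradius is s√n/2, so the ratio is 1/√9 ≈ 0.333333.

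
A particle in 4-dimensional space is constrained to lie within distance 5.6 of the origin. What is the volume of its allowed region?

V_4(5.6) = π^(4/2) · (5.6)^4 / Γ(4/2 + 1) ≈ 4853.13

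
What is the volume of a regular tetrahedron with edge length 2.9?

Volume = (√2/12) · 2.9³ = 2.87427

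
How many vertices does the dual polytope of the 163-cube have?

The 163-dimensional cross-polytope has 2n = 2·163 = 326 vertices.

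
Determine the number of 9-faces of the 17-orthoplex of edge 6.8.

Each 9-face is the convex hull of 10 vertices, one chosen as ±e_i from each of 10 distinct axes: 2^10·C(17,10) = 19914752.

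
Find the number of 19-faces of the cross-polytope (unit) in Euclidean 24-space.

An n-cross-polytope has 2^(k+1)·C(n,k+1) k-faces. Here 2^20·C(24,20) = 1048576·10626 = 11142168576.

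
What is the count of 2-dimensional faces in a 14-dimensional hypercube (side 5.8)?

Choose 2 of 14 axes to span the face (C(14,2) = 91 ways), then fix each of the remaining 12 coordinates at one of its two extreme values (2^12 = 4096 ways): 91·4096 = 372736.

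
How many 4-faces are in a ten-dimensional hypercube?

An n-cube has C(n,k)·2^(n-k) k-faces. Here C(10,4)·2^6 = 210·64 = 13440.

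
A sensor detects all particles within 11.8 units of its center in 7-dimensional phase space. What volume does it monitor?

The n-ball volume is π^(n/2)·r^n/Γ(n/2+1). With n=7, r=11.8: V ≈ 1.50506e+08.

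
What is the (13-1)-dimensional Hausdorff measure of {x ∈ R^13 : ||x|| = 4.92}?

S_13(4.92) = 2·π^(13/2)·(4.92)^12 / Γ(13/2) ≈ 2.38158e+09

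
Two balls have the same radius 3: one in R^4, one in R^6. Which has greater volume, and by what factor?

V_4(3) ≈ 399.719, V_6(3) ≈ 3767.26. The 6-ball is larger by a factor of 9.425.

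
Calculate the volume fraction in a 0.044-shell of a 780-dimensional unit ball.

V(inner)/V(outer) = ((1-0.044)/1)^780 ≈ 5.717e-16, so the shell fraction is 1 - 5.717e-16.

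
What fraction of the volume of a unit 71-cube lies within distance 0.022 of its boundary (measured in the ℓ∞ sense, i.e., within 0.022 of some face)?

The inner cube has side 1-2·0.022 = 0.956 and volume (0.956)^71 ≈ 0.04097, so the shell holds 0.959026 of the volume.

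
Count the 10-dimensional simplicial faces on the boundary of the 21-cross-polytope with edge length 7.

An n-cross-polytope has 2^(k+1)·C(n,k+1) k-faces. Here 2^11·C(21,11) = 2048·352716 = 722362368.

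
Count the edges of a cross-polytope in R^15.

Number of 1-faces = 2^(1+1) · C(15,1+1) = 4 · 105 = 420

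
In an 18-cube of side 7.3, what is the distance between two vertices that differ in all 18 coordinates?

d = √(7.3² + 7.3² + ... + 7.3²) [18 terms] = √(18·7.3²) = 7.3√18 ≈ 30.9713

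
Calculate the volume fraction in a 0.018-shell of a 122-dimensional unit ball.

1 - (1-0.018)^122 ≈ 0.890956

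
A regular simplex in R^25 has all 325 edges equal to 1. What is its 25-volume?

For a regular n-simplex with edge a, V = (a^n / n!)·√((n+1)/2^n). With a=1, n=25: V ≈ 5.675e-29.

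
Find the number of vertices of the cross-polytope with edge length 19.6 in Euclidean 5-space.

f_0(5-orthoplex) = 2^1 · (5 choose 1) = 10.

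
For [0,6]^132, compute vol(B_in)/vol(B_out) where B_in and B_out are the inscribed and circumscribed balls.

V_in / V_out = (r_in/r_out)^132 = (1/√132)^132 = 132^(-132/2) ≈ 1.10185e-140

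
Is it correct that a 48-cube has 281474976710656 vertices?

True. The 48-cube has 2^48 = 281474976710656 vertices.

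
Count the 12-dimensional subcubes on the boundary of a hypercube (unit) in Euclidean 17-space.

Choose 12 of 17 axes to span the face (C(17,12) = 6188 ways), then fix each of the remaining 5 coordinates at one of its two extreme values (2^5 = 32 ways): 6188·32 = 198016.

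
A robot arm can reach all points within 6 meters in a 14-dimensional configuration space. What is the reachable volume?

V = 544195584·π^7/35 ≈ 4.69609e+10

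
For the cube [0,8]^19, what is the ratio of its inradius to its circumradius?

For an n-cube of any side s, the inradius is s/2 and the circumradius is s√n/2, so the ratio is 1/√19 ≈ 0.229416.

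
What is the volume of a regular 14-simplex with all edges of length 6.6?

V_14 = √(15) · 6.6^14 / (14! · 2^(14/2)) ≈ 0.103286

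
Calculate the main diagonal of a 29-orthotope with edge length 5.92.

Diagonal = √29 · 5.92 ≈ 31.8802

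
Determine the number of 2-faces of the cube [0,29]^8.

Number of 2-faces = C(8,2) · 2^(8-2) = 28 · 64 = 1792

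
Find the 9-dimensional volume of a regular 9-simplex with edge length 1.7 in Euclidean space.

V = (1.7^9 / 9!) · √((9+1) / 2^9) ≈ 4.56712e-05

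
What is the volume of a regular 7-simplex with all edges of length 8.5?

For a regular n-simplex with edge a, V = (a^n / n!)·√((n+1)/2^n). With a=8.5, n=7: V ≈ 159.016.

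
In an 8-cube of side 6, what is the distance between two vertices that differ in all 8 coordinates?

||(6,6,...,6)|| = √(8)·6 ≈ 16.9706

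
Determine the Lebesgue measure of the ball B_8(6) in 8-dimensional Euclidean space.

V = 69984·π^4 ≈ 6.81708e+06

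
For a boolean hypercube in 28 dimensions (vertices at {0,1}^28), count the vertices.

Each vertex is a binary string of length 28, so there are 2^28 = 268435456.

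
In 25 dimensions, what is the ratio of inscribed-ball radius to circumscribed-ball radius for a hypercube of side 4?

r_in = 4/2 (half the side); r_out = 4√25/2 (half the diagonal). Ratio = 1/√25 ≈ 0.2.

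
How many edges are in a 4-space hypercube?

f_1(4-cube) = (4 choose 1) · 2^3 = 32.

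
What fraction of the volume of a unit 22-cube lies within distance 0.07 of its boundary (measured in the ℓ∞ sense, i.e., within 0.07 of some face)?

Shell fraction = 1 - (1-0.14)^22 ≈ 0.963779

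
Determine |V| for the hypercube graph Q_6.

Number of vertices = 2^6 = 64.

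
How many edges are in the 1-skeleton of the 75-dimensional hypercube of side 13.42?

The 75-cube has n·2^(n-1) = 75·2^74 = 75·18889465931478580854784 = 1416709944860893564108800 edges.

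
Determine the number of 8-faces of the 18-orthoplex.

Each 8-face is the convex hull of 9 vertices, one chosen as ±e_i from each of 9 distinct axes: 2^9·C(18,9) = 24893440.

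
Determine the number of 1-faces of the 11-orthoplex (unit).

Number of 1-faces = 2^(1+1) · C(11,1+1) = 4 · 55 = 220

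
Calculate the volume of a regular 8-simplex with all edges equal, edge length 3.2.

For a regular n-simplex with edge a, V = (a^n / n!)·√((n+1)/2^n). With a=3.2, n=8: V ≈ 0.0511306.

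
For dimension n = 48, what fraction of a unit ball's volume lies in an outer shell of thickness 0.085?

1 - (1-0.085)^48 ≈ 0.985933 ≈ 98.59%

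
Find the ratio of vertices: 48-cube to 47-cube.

The 48-cube has 2^48 = 281474976710656 vertices. The 47-cube has 2^47 = 140737488355328 vertices. Ratio: 281474976710656/140737488355328 = 2.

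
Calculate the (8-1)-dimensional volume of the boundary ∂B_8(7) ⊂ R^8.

The surface area of an n-ball is 2π^(n/2) r^(n-1) / Γ(n/2). For n=8, r=7: 823543·π^4/3 ≈ 2.67402e+07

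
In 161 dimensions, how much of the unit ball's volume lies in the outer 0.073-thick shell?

Shell fraction = 1 - (1-0.073)^161 ≈ 0.999995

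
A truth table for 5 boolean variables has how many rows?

Each vertex is a binary string of length 5, so there are 2^5 = 32.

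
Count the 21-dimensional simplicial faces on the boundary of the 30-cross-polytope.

f_21(30-orthoplex) = 2^22 · (30 choose 22) = 24548946739200.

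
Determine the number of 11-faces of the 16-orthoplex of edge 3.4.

f_11(16-orthoplex) = 2^12 · (16 choose 12) = 7454720.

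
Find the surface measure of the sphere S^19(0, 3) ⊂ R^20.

|∂B_20(3)| = 14348907·π^10/2240 ≈ 5.99887e+08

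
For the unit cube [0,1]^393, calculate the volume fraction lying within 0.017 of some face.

Shell fraction = 1 - (1-0.034)^393 ≈ 0.9999987526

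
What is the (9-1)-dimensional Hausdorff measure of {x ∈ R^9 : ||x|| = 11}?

S = n·V_n(r)/r = 9·V_9(11)/11 (volume-to-surface relation), giving 6859484192·π^4/105 ≈ 6.36358e+09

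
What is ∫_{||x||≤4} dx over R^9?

The n-ball volume is π^(n/2)·r^n/Γ(n/2+1). With n=9, r=4: V = 8388608·π^4/945 ≈ 864684.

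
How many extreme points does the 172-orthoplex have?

The 172-dimensional cross-polytope has 2n = 2·172 = 344 vertices.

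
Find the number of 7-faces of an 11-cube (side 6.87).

Choose 7 of 11 axes to span the face (C(11,7) = 330 ways), then fix each of the remaining 4 coordinates at one of its two extreme values (2^4 = 16 ways): 330·16 = 5280.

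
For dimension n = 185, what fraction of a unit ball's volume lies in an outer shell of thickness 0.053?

1 - (1-0.053)^185 ≈ 0.999958 ≈ 99.995785%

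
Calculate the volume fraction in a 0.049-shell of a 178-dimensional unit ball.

Shell fraction = 1 - (1-0.049)^178 ≈ 0.999869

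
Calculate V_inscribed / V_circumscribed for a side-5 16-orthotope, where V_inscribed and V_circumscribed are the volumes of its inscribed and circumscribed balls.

V_in / V_out = (r_in/r_out)^16 = (1/√16)^16 = 16^(-16/2) ≈ 2.32831e-10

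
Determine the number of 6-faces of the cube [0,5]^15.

Choose 6 of 15 axes to span the face (C(15,6) = 5005 ways), then fix each of the remaining 9 coordinates at one of its two extreme values (2^9 = 512 ways): 5005·512 = 2562560.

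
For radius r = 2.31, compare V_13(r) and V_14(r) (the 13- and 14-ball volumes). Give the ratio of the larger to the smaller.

V_13(2.31) ≈ 48562.1, V_14(2.31) ≈ 73822.1. The 14-ball is larger by a factor of 1.52.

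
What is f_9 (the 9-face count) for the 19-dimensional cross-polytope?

Number of 9-faces = 2^(9+1) · C(19,9+1) = 1024 · 92378 = 94595072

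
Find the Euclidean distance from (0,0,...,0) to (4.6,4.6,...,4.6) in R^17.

Diagonal = √17 · 4.6 ≈ 18.9663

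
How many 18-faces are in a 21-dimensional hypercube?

Choose 18 of 21 axes to span the face (C(21,18) = 1330 ways), then fix each of the remaining 3 coordinates at one of its two extreme values (2^3 = 8 ways): 1330·8 = 10640.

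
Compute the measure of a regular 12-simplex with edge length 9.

V = (9^12 / 12!) · √((12+1) / 2^12) ≈ 33.2173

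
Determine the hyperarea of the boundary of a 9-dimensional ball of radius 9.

S_9(9) = 2·π^(9/2)·(9)^8 / Γ(9/2) = 459165024·π^4/35 ≈ 1.27791e+09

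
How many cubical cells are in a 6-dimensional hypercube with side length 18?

f_3(6-cube) = (6 choose 3) · 2^3 = 160.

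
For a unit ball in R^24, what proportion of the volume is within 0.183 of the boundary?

1 - (1-0.183)^24 ≈ 0.992178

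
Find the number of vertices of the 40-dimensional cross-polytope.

An n-cross-polytope has 2n vertices; here n = 40, giving 80.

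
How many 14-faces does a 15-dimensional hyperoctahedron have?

Each 14-face is the convex hull of 15 vertices, one chosen as ±e_i from each of 15 distinct axes: 2^15·C(15,15) = 32768.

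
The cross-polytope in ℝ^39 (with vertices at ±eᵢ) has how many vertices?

The 39-dimensional cross-polytope has 2n = 2·39 = 78 vertices.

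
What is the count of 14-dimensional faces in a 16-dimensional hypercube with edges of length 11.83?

f_14(16-cube) = (16 choose 14) · 2^2 = 480.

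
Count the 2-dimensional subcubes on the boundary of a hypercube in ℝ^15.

An n-cube has C(n,k)·2^(n-k) k-faces. Here C(15,2)·2^13 = 105·8192 = 860160.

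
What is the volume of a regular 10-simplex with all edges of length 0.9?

For a regular n-simplex with edge a, V = (a^n / n!)·√((n+1)/2^n). With a=0.9, n=10: V ≈ 9.95883e-09.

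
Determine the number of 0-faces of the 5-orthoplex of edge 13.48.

An n-cross-polytope has 2^(k+1)·C(n,k+1) k-faces. Here 2^1·C(5,1) = 2·5 = 10.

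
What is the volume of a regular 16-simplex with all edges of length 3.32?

Volume = 3.32^16 · √(17/2^16) / 16! ≈ 1.67716e-07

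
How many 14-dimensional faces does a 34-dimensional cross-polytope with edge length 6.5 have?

Number of 14-faces = 2^(14+1) · C(34,14+1) = 32768 · 1855967520 = 60816343695360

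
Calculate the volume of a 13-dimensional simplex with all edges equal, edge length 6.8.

V = (6.8^13 / 13!) · √((13+1) / 2^13) ≈ 0.44127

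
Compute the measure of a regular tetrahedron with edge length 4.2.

Volume = (√2/12) · 4.2³ = 8.73135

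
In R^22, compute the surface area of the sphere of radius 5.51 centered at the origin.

The surface area of an n-ball is 2π^(n/2) r^(n-1) / Γ(n/2). For n=22, r=5.51: 5.94428e+14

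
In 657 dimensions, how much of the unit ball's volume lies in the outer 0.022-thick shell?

V(inner)/V(outer) = ((1-0.022)/1)^657 ≈ 4.494e-07, so the shell fraction is 0.9999995506.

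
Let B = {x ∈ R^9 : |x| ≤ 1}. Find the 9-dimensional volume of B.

V_9(1) = π^(9/2) · (1)^9 / Γ(9/2 + 1) = 32·π^4/945 ≈ 3.29851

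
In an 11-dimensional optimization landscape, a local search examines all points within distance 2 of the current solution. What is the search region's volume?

Volume = π^{11/2}·(2)^11/Γ(13/2) = 131072·π^5/10395 ≈ 3858.64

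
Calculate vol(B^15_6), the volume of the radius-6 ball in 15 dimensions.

The n-ball volume is π^(n/2)·r^n/Γ(n/2+1). With n=15, r=6: V = 1486016741376·π^7/25025 ≈ 1.79349e+11.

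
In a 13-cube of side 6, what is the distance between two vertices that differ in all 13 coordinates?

The space diagonal of an n-cube of side s is s√n. Here 6·√13 ≈ 21.6333.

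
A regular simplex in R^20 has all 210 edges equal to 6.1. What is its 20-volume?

Volume = 6.1^20 · √(21/2^20) / 20! ≈ 9.36013e-06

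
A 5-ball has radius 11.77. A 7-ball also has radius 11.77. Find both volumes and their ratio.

V_5(11.77) ≈ 1.189e+06. V_7(11.77) ≈ 1.47848e+08. Ratio V_5/V_7 ≈ 0.008042.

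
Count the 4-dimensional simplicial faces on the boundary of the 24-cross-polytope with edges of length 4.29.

f_4(24-orthoplex) = 2^5 · (24 choose 5) = 1360128.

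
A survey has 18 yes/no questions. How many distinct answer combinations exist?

Number of vertices = 2^18 = 262144.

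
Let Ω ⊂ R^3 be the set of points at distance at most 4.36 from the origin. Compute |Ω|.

The n-ball volume is π^(n/2)·r^n/Γ(n/2+1). With n=3, r=4.36: V ≈ 347.175.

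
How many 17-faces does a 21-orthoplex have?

Number of 17-faces = 2^(17+1) · C(21,17+1) = 262144 · 1330 = 348651520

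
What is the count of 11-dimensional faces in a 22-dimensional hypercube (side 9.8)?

f_11(22-cube) = (22 choose 11) · 2^11 = 1444724736.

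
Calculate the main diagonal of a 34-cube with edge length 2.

Diagonal = √34 · 2 ≈ 11.6619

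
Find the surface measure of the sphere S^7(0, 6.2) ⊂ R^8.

|∂B_8(6.2)| ≈ 1.14346e+07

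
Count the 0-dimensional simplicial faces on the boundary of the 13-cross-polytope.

Number of 0-faces = 2^(0+1) · C(13,0+1) = 2 · 13 = 26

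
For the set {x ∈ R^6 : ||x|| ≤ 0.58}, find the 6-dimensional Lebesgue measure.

The n-ball volume is π^(n/2)·r^n/Γ(n/2+1). With n=6, r=0.58: V ≈ 0.196728.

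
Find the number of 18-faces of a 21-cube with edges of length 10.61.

f_18(21-cube) = (21 choose 18) · 2^3 = 10640.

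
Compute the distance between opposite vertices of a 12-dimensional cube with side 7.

d = √(7² + 7² + ... + 7²) [12 terms] = √(12·7²) = 7√12 ≈ 24.2487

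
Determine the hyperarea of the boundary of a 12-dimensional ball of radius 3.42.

S = n·V_n(r)/r = 12·V_12(3.42)/3.42 (volume-to-surface relation), giving 1.1996e+07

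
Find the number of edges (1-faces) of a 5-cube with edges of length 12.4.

f_1(5-cube) = (5 choose 1) · 2^4 = 80.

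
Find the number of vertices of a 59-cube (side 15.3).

An n-cube has 2^n vertices; for n = 59 that is 2^59 = 576460752303423488.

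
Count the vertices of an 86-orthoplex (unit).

The vertices are ±e_1, ..., ±e_86, so there are 2·86 = 172.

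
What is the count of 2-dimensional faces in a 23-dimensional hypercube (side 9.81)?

Choose 2 of 23 axes to span the face (C(23,2) = 253 ways), then fix each of the remaining 21 coordinates at one of its two extreme values (2^21 = 2097152 ways): 253·2097152 = 530579456.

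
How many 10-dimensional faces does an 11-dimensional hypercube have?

Choose 10 of 11 axes to span the face (C(11,10) = 11 ways), then fix each of the remaining 1 coordinate at one of its two extreme values (2^1 = 2 ways): 11·2 = 22.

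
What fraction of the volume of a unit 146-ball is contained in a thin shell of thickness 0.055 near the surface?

Shell fraction = 1 - (1-0.055)^146 ≈ 0.999741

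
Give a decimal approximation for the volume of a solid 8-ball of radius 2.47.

The n-ball volume is π^(n/2)·r^n/Γ(n/2+1). With n=8, r=2.47: V ≈ 5622.95.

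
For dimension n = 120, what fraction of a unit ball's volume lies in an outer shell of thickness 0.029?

1 - (1-0.029)^120 ≈ 0.970738 ≈ 97.07%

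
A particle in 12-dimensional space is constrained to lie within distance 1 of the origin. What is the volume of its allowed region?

The n-ball volume is π^(n/2)·r^n/Γ(n/2+1). With n=12, r=1: V = π^6/720 ≈ 1.33526.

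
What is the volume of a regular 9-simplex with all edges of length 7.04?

Volume = 7.04^9 · √(10/2^9) / 9! ≈ 16.359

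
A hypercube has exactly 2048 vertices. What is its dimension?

Since 2^n = 2048, we have n = 11.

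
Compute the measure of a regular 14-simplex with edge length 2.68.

Volume = 2.68^14 · √(15/2^14) / 14! ≈ 3.42227e-07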